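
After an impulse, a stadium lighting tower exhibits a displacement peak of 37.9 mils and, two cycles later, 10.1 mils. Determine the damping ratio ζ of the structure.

0.105

Logarithmic decrement δ = (1/n)·ln(x₀/x_n) = (1/2)·ln(37.9/10.1) = (1/2)·ln(3.752) = 0.6612.
ζ = δ/√(4π² + δ²) = 0.6612/√(39.48 + 0.437) = 0.6612/6.318 = 0.1047.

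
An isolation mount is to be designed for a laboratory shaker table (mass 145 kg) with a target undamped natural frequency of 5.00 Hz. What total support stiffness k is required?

ω_n = 2πf_n = 2π × 5.00 = 31.42 rad/s.
k = m·ω_n² = 145 × 31.42² = 145 × 987.0 = 143100 N/m.

143000 N/m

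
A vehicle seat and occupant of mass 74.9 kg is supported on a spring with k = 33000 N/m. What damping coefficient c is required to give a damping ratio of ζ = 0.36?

c_c = 2√(k·m) = 2√(33000 × 74.9) = 3144 N·s/m.
c = ζ·c_c = 0.36 × 3144 = 1132 N·s/m.

1130 N·s/m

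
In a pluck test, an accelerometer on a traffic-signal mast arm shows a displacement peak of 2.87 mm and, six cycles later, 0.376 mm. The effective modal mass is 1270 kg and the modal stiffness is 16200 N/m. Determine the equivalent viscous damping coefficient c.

488 N·s/m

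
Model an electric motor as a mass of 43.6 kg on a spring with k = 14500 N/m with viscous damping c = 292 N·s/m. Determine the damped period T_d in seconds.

0.350 s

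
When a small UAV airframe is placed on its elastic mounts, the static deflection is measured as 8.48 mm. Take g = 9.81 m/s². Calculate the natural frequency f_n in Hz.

5.41 Hz

ω_n = √(g/δ_st) = √(9.81/0.00848) = √1157 = 34.01 rad/s.
f_n = ω_n/(2π) = 34.01/6.283 = 5.413 Hz.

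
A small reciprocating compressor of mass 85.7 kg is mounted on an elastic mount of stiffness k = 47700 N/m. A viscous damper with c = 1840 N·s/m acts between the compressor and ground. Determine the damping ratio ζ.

0.455

ω_n = √(k/m) = √(47700/85.7) = 23.59 rad/s.
Critical damping c_c = 2√(k·m) = 2√(47700 × 85.7) = 4044 N·s/m, so ζ = c/c_c = 1840/4044 = 0.4550.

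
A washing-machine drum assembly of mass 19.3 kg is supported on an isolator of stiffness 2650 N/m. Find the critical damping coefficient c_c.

c_c = 2√(k·m) = 2√(2650 × 19.3) = 2 × 226.2 = 452.3 N·s/m.

452 N·s/m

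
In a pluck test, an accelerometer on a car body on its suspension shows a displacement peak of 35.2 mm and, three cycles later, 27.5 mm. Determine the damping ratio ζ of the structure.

0.0131

Logarithmic decrement δ = (1/n)·ln(x₀/x_n) = (1/3)·ln(35.2/27.5) = (1/3)·ln(1.280) = 0.08229.
ζ = δ/√(4π² + δ²) = 0.08229/√(39.48 + 0.00677) = 0.08229/6.284 = 0.01310.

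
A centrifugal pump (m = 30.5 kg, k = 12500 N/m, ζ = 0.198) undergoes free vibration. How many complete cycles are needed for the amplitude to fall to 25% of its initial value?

2 cycles

Logarithmic decrement δ = 2πζ/√(1 − ζ²) = 2π × 0.1980/√(1 − 0.0392) = 1.269.
x_n/x₀ = e^(−nδ) ≤ 0.25; take ln: n ≥ ln(1/0.25)/δ = 1.386/1.269 = 1.092.
So 2 complete cycles are required.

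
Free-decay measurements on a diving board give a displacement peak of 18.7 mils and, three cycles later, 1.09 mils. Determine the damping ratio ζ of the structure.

0.149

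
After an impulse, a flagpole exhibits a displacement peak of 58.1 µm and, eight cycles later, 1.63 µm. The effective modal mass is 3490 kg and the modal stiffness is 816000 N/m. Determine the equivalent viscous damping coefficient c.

Logarithmic decrement δ = (1/n)·ln(x₀/x_n) = (1/8)·ln(58.1/1.63) = (1/8)·ln(35.64) = 0.4467.
ζ = δ/√(4π² + δ²) = 0.4467/√(39.48 + 0.200) = 0.4467/6.299 = 0.07092.
c = ζ · 2√(km) = 0.07092 × 2√(816000 × 3490) = 0.07092 × 106700 = 7569 N·s/m.

7570 N·s/m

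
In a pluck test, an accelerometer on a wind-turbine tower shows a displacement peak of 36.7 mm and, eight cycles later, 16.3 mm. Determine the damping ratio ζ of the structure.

0.0161

Logarithmic decrement δ = (1/n)·ln(x₀/x_n) = (1/8)·ln(36.7/16.3) = (1/8)·ln(2.252) = 0.1015.
ζ = δ/√(4π² + δ²) = 0.1015/√(39.48 + 0.0103) = 0.1015/6.284 = 0.01614.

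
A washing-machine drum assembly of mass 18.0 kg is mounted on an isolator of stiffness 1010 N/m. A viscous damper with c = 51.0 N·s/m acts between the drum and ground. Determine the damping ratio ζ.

0.189

ω_n = √(k/m) = √(1010/18.0) = 7.491 rad/s.
Critical damping c_c = 2√(k·m) = 2√(1010 × 18.0) = 269.7 N·s/m, so ζ = c/c_c = 51.0/269.7 = 0.1891.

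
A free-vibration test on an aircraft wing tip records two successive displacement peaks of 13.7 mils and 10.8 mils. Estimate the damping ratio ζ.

0.0378

Logarithmic decrement δ = (1/n)·ln(x₀/x_n) = (1/1)·ln(13.7/10.8) = (1/1)·ln(1.269) = 0.2378.
ζ = δ/√(4π² + δ²) = 0.2378/√(39.48 + 0.0566) = 0.2378/6.288 = 0.03783.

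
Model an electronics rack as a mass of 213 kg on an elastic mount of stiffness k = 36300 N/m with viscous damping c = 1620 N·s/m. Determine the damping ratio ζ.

0.291

ω_n = √(k/m) = √(36300/213) = 13.05 rad/s.
Critical damping c_c = 2√(k·m) = 2√(36300 × 213) = 5561 N·s/m, so ζ = c/c_c = 1620/5561 = 0.2913.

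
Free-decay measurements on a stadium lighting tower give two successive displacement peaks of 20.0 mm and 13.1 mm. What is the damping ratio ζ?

Logarithmic decrement δ = (1/n)·ln(x₀/x_n) = (1/1)·ln(20.0/13.1) = (1/1)·ln(1.527) = 0.4231.
ζ = δ/√(4π² + δ²) = 0.4231/√(39.48 + 0.179) = 0.4231/6.297 = 0.06719.

0.0672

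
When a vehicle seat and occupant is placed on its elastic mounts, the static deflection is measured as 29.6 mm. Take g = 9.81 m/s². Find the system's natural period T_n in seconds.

0.345 s

ω_n = √(g/δ_st) = √(9.81/0.0296) = √331.4 = 18.20 rad/s.
T_n = 2π/ω_n = 6.283/18.20 = 0.3451 s.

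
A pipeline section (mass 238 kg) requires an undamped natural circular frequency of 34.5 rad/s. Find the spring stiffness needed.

283000 N/m

k = m·ω_n² = 238 × 34.50² = 238 × 1190 = 283300 N/m.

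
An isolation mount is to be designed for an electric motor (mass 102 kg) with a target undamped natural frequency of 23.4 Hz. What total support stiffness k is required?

2200000 N/m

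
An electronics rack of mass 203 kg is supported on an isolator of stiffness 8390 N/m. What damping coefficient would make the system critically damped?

2610 N·s/m

c_c = 2√(k·m) = 2√(8390 × 203) = 2 × 1305 = 2610 N·s/m.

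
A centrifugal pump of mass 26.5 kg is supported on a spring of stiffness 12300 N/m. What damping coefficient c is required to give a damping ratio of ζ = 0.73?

834 N·s/m

c_c = 2√(k·m) = 2√(12300 × 26.5) = 1142 N·s/m.
c = ζ·c_c = 0.73 × 1142 = 833.5 N·s/m.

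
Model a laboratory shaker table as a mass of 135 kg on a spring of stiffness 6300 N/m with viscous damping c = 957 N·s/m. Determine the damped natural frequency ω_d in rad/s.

5.84 rad/s

ω_n = √(k/m) = √(6300/135) = 6.831 rad/s.
Critical damping c_c = 2√(k·m) = 2√(6300 × 135) = 1844 N·s/m, so ζ = c/c_c = 957/1844 = 0.5189.
ω_d = ω_n√(1 − ζ²) = 6.831 × √(1 − 0.269) = 5.840 rad/s.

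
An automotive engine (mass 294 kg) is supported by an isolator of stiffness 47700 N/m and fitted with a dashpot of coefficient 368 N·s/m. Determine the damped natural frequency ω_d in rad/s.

ω_n = √(k/m) = √(47700/294) = 12.74 rad/s.
Critical damping c_c = 2√(k·m) = 2√(47700 × 294) = 7490 N·s/m, so ζ = c/c_c = 368/7490 = 0.04913.
ω_d = ω_n√(1 − ζ²) = 12.74 × √(1 − 0.00241) = 12.72 rad/s.

12.7 rad/s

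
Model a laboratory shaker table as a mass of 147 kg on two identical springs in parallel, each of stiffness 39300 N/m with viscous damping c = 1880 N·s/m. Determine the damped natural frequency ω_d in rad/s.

22.2 rad/s

Parallel springs add: k_eq = 2 × 39300 = 78600 N/m.
ω_n = √(k_eq/m) = √(78600/147) = 23.12 rad/s.
Critical damping c_c = 2√(k_eq·m) = 2√(78600 × 147) = 6798 N·s/m, so ζ = c/c_c = 1880/6798 = 0.2765.
ω_d = ω_n√(1 − ζ²) = 23.12 × √(1 − 0.0765) = 22.22 rad/s.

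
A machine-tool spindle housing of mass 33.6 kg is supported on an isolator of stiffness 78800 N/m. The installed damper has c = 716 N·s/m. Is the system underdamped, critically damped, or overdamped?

c_c = 2√(k·m) = 3254 N·s/m; ζ = c/c_c = 716/3254 = 0.220.
Since ζ < 1 the system is underdamped.

underdamped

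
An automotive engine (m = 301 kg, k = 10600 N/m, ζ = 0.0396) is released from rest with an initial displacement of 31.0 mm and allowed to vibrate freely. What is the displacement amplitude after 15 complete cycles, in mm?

0.740 mm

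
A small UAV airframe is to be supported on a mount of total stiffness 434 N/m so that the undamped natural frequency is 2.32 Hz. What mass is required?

2.04 kg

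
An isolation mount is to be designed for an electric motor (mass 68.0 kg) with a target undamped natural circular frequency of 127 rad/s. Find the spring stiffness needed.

1100000 N/m

k = m·ω_n² = 68.0 × 127.0² = 68.0 × 16130 = 1097000 N/m.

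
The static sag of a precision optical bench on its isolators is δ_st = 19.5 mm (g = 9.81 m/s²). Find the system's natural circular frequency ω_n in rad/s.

ω_n = √(g/δ_st) = √(9.81/0.0195) = √503.1 = 22.43 rad/s.

22.4 rad/s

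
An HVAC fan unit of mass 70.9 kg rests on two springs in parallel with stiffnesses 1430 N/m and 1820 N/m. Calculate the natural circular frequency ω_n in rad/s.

Parallel springs add: k_eq = 1430 + 1820 = 3250 N/m.
ω_n = √(k_eq/m) = √(3250/70.9) = √45.84 = 6.770 rad/s.

6.77 rad/s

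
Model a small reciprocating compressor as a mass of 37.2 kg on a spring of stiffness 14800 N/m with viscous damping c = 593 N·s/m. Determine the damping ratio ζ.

0.400

ω_n = √(k/m) = √(14800/37.2) = 19.95 rad/s.
Critical damping c_c = 2√(k·m) = 2√(14800 × 37.2) = 1484 N·s/m, so ζ = c/c_c = 593/1484 = 0.3996.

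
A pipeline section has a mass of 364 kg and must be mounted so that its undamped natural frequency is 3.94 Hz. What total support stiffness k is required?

ω_n = 2πf_n = 2π × 3.94 = 24.76 rad/s.
k = m·ω_n² = 364 × 24.76² = 364 × 612.8 = 223100 N/m.

223000 N/m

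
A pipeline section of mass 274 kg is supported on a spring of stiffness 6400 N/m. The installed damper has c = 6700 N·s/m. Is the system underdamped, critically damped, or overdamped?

overdamped

c_c = 2√(k·m) = 2648 N·s/m; ζ = c/c_c = 6700/2648 = 2.53.
Since ζ > 1 the system is overdamped.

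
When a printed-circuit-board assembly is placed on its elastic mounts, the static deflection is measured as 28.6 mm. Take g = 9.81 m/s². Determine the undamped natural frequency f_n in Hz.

ω_n = √(g/δ_st) = √(9.81/0.0286) = √343.0 = 18.52 rad/s.
f_n = ω_n/(2π) = 18.52/6.283 = 2.948 Hz.

2.95 Hz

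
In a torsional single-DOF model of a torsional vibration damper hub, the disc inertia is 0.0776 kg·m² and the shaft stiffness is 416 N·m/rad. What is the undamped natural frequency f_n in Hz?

11.7 Hz

ω_n = √(k_t/J) = √(416/0.0776) = √5361 = 73.22 rad/s.
f_n = ω_n/(2π) = 73.22/6.283 = 11.65 Hz.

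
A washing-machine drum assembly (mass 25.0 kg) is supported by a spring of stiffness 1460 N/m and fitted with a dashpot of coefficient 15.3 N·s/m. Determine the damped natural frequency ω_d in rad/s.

7.64 rad/s

ω_n = √(k/m) = √(1460/25.0) = 7.642 rad/s.
Critical damping c_c = 2√(k·m) = 2√(1460 × 25.0) = 382.1 N·s/m, so ζ = c/c_c = 15.3/382.1 = 0.04004.
ω_d = ω_n√(1 − ζ²) = 7.642 × √(1 − 0.00160) = 7.636 rad/s.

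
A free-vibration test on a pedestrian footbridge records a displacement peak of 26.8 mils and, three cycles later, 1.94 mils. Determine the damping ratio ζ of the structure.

0.138

Logarithmic decrement δ = (1/n)·ln(x₀/x_n) = (1/3)·ln(26.8/1.94) = (1/3)·ln(13.81) = 0.8752.
ζ = δ/√(4π² + δ²) = 0.8752/√(39.48 + 0.766) = 0.8752/6.344 = 0.1380.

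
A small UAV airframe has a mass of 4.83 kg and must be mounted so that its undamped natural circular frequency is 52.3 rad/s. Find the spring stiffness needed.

13200 N/m

k = m·ω_n² = 4.83 × 52.30² = 4.83 × 2735 = 13210 N/m.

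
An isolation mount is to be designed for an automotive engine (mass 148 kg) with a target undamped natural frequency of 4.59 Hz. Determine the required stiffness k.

123000 N/m

ω_n = 2πf_n = 2π × 4.59 = 28.84 rad/s.
k = m·ω_n² = 148 × 28.84² = 148 × 831.7 = 123100 N/m.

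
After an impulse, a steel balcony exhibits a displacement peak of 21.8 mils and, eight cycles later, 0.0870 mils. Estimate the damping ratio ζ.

0.109

Logarithmic decrement δ = (1/n)·ln(x₀/x_n) = (1/8)·ln(21.8/0.0870) = (1/8)·ln(250.6) = 0.6905.
ζ = δ/√(4π² + δ²) = 0.6905/√(39.48 + 0.477) = 0.6905/6.321 = 0.1092.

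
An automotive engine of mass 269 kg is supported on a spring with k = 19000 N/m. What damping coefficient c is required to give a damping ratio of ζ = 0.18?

c_c = 2√(k·m) = 2√(19000 × 269) = 4522 N·s/m.
c = ζ·c_c = 0.18 × 4522 = 813.9 N·s/m.

814 N·s/m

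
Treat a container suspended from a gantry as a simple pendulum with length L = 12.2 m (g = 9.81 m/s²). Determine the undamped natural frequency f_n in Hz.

0.143 Hz

For a simple pendulum ω_n = √(g/L) = √(9.81/12.2) = √0.8041 = 0.8967 rad/s.
f_n = ω_n/(2π) = 0.8967/6.283 = 0.1427 Hz.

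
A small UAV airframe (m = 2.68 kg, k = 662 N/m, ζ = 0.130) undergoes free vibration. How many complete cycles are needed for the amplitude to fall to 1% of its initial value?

Logarithmic decrement δ = 2πζ/√(1 − ζ²) = 2π × 0.1300/√(1 − 0.0169) = 0.8238.
x_n/x₀ = e^(−nδ) ≤ 0.01; take ln: n ≥ ln(1/0.01)/δ = 4.605/0.8238 = 5.590.
So 6 complete cycles are required.

6 cycles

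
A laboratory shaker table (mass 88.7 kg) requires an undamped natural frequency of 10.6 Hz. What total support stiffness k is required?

ω_n = 2πf_n = 2π × 10.6 = 66.60 rad/s.
k = m·ω_n² = 88.7 × 66.60² = 88.7 × 4436 = 393500 N/m.

393000 N/m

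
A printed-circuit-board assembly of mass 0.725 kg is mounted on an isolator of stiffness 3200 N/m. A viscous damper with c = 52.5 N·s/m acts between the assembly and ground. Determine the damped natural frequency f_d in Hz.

ω_n = √(k/m) = √(3200/0.725) = 66.44 rad/s.
Critical damping c_c = 2√(k·m) = 2√(3200 × 0.725) = 96.33 N·s/m, so ζ = c/c_c = 52.5/96.33 = 0.5450.
ω_d = ω_n√(1 − ζ²) = 66.44 × √(1 − 0.297) = 55.70 rad/s.
f_d = ω_d/(2π) = 8.865 Hz.

8.87 Hz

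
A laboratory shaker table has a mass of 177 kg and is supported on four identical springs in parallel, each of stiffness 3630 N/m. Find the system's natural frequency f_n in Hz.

Parallel springs add: k_eq = 4 × 3630 = 14520 N/m.
ω_n = √(k_eq/m) = √(14520/177) = √82.03 = 9.057 rad/s.
f_n = ω_n/(2π) = 9.057/6.283 = 1.442 Hz.

1.44 Hz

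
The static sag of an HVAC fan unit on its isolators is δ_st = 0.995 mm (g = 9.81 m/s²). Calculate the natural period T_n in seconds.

0.0633 s

ω_n = √(g/δ_st) = √(9.81/0.000995) = √9859 = 99.29 rad/s.
T_n = 2π/ω_n = 6.283/99.29 = 0.06328 s.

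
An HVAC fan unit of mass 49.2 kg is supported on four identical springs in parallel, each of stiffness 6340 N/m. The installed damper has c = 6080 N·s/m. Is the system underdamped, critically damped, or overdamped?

overdamped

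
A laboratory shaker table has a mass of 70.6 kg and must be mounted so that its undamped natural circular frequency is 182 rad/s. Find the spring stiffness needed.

2340000 N/m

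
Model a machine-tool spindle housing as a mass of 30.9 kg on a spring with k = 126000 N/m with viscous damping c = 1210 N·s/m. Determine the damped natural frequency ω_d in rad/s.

60.8 rad/s

ω_n = √(k/m) = √(126000/30.9) = 63.86 rad/s.
Critical damping c_c = 2√(k·m) = 2√(126000 × 30.9) = 3946 N·s/m, so ζ = c/c_c = 1210/3946 = 0.3066.
ω_d = ω_n√(1 − ζ²) = 63.86 × √(1 − 0.0940) = 60.78 rad/s.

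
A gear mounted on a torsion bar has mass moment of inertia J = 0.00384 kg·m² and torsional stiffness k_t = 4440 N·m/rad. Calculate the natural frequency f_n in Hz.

171 Hz

ω_n = √(k_t/J) = √(4440/0.00384) = √1156000 = 1075 rad/s.
f_n = ω_n/(2π) = 1075/6.283 = 171.1 Hz.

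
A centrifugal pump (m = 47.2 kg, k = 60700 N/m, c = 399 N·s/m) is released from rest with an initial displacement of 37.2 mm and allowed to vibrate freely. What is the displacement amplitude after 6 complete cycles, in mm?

ζ = c/(2√(km)) = 399/(2√(60700 × 47.2)) = 399/3385 = 0.1179.
Logarithmic decrement δ = 2πζ/√(1 − ζ²) = 2π × 0.1179/√(1 − 0.0139) = 0.7458.
After n cycles, x_n/x₀ = e^(−nδ), so x_6 = 37.2 × e^(−6 × 0.7458) = 37.2 × 0.01140 = 0.4239 mm.

0.424 mm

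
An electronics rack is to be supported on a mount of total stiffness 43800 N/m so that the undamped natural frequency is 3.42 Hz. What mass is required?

94.9 kg

ω_n = 2πf_n = 2π × 3.42 = 21.49 rad/s.
m = k/ω_n² = 43800/21.49² = 43800/461.8 = 94.86 kg.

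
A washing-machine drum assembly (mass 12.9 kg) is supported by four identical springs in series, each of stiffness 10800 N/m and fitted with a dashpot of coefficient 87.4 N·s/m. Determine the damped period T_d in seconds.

Series springs: 1/k_eq = 4/10800, so k_eq = 10800/4 = 2700 N/m.
ω_n = √(k_eq/m) = √(2700/12.9) = 14.47 rad/s.
Critical damping c_c = 2√(k_eq·m) = 2√(2700 × 12.9) = 373.3 N·s/m, so ζ = c/c_c = 87.4/373.3 = 0.2342.
ω_d = ω_n√(1 − ζ²) = 14.47 × √(1 − 0.0548) = 14.07 rad/s.
T_d = 2π/ω_d = 0.4467 s.

0.447 s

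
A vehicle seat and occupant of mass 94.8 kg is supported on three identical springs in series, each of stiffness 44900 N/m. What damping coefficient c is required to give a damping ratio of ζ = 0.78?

1860 N·s/m

Series springs: 1/k_eq = 3/44900, so k_eq = 44900/3 = 14970 N/m.
c_c = 2√(k_eq·m) = 2√(14970 × 94.8) = 2382 N·s/m.
c = ζ·c_c = 0.78 × 2382 = 1858 N·s/m.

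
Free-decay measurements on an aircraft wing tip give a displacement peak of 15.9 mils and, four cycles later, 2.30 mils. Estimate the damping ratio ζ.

Logarithmic decrement δ = (1/n)·ln(x₀/x_n) = (1/4)·ln(15.9/2.30) = (1/4)·ln(6.913) = 0.4834.
ζ = δ/√(4π² + δ²) = 0.4834/√(39.48 + 0.234) = 0.4834/6.302 = 0.07670.

0.0767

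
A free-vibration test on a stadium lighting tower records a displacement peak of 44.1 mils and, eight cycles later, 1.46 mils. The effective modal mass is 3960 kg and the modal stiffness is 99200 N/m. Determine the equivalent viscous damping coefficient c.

Logarithmic decrement δ = (1/n)·ln(x₀/x_n) = (1/8)·ln(44.1/1.46) = (1/8)·ln(30.21) = 0.4260.
ζ = δ/√(4π² + δ²) = 0.4260/√(39.48 + 0.181) = 0.4260/6.298 = 0.06765.
c = ζ · 2√(km) = 0.06765 × 2√(99200 × 3960) = 0.06765 × 39640 = 2681 N·s/m.

2680 N·s/m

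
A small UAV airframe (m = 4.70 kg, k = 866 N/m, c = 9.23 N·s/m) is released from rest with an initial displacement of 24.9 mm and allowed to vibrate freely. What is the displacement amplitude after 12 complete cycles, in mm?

ζ = c/(2√(km)) = 9.23/(2√(866 × 4.70)) = 9.23/127.6 = 0.07234.
Logarithmic decrement δ = 2πζ/√(1 − ζ²) = 2π × 0.07234/√(1 − 0.00523) = 0.4557.
After n cycles, x_n/x₀ = e^(−nδ), so x_12 = 24.9 × e^(−12 × 0.4557) = 24.9 × 0.004218 = 0.1050 mm.

0.105 mm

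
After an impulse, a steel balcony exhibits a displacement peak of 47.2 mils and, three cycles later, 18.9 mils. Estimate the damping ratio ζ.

0.0485

Logarithmic decrement δ = (1/n)·ln(x₀/x_n) = (1/3)·ln(47.2/18.9) = (1/3)·ln(2.497) = 0.3051.
ζ = δ/√(4π² + δ²) = 0.3051/√(39.48 + 0.0931) = 0.3051/6.291 = 0.04850.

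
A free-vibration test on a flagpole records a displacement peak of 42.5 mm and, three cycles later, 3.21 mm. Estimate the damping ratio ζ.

Logarithmic decrement δ = (1/n)·ln(x₀/x_n) = (1/3)·ln(42.5/3.21) = (1/3)·ln(13.24) = 0.8611.
ζ = δ/√(4π² + δ²) = 0.8611/√(39.48 + 0.741) = 0.8611/6.342 = 0.1358.

0.136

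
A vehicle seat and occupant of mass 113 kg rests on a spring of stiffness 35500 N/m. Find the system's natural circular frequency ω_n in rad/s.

ω_n = √(k/m) = √(35500/113) = √314.2 = 17.72 rad/s.

17.7 rad/s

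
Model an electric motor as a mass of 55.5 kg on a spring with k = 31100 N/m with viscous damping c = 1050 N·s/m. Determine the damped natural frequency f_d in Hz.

3.45 Hz

ω_n = √(k/m) = √(31100/55.5) = 23.67 rad/s.
Critical damping c_c = 2√(k·m) = 2√(31100 × 55.5) = 2628 N·s/m, so ζ = c/c_c = 1050/2628 = 0.3996.
ω_d = ω_n√(1 − ζ²) = 23.67 × √(1 − 0.160) = 21.70 rad/s.
f_d = ω_d/(2π) = 3.454 Hz.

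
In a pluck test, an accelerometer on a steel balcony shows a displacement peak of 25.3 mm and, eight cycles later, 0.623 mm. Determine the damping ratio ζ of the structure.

Logarithmic decrement δ = (1/n)·ln(x₀/x_n) = (1/8)·ln(25.3/0.623) = (1/8)·ln(40.61) = 0.4630.
ζ = δ/√(4π² + δ²) = 0.4630/√(39.48 + 0.214) = 0.4630/6.300 = 0.07349.

0.0735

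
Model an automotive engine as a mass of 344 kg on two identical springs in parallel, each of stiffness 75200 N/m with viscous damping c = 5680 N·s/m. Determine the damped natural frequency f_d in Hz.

3.06 Hz

Parallel springs add: k_eq = 2 × 75200 = 150400 N/m.
ω_n = √(k_eq/m) = √(150400/344) = 20.91 rad/s.
Critical damping c_c = 2√(k_eq·m) = 2√(150400 × 344) = 14390 N·s/m, so ζ = c/c_c = 5680/14390 = 0.3948.
ω_d = ω_n√(1 − ζ²) = 20.91 × √(1 − 0.156) = 19.21 rad/s.
f_d = ω_d/(2π) = 3.057 Hz.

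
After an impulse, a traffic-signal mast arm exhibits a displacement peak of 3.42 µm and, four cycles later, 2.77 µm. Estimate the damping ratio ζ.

Logarithmic decrement δ = (1/n)·ln(x₀/x_n) = (1/4)·ln(3.42/2.77) = (1/4)·ln(1.235) = 0.05270.
ζ = δ/√(4π² + δ²) = 0.05270/√(39.48 + 0.00278) = 0.05270/6.283 = 0.008387.

0.00839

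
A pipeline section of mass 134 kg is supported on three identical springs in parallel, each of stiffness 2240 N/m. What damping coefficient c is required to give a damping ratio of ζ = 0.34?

645 N·s/m

Parallel springs add: k_eq = 3 × 2240 = 6720 N/m.
c_c = 2√(k_eq·m) = 2√(6720 × 134) = 1898 N·s/m.
c = ζ·c_c = 0.34 × 1898 = 645.3 N·s/m.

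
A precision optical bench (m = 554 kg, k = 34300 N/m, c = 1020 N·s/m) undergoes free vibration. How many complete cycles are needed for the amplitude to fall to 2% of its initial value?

6 cycles

ζ = c/(2√(km)) = 1020/(2√(34300 × 554)) = 1020/8718 = 0.1170.
Logarithmic decrement δ = 2πζ/√(1 − ζ²) = 2π × 0.1170/√(1 − 0.0137) = 0.7402.
x_n/x₀ = e^(−nδ) ≤ 0.02; take ln: n ≥ ln(1/0.02)/δ = 3.912/0.7402 = 5.285.
So 6 complete cycles are required.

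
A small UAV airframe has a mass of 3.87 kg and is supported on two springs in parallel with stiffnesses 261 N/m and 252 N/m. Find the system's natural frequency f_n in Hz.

1.83 Hz

Parallel springs add: k_eq = 261 + 252 = 513.0 N/m.
ω_n = √(k_eq/m) = √(513.0/3.87) = √132.6 = 11.51 rad/s.
f_n = ω_n/(2π) = 11.51/6.283 = 1.832 Hz.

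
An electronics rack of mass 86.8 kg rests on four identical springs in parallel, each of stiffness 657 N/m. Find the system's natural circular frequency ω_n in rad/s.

Parallel springs add: k_eq = 4 × 657 = 2628 N/m.
ω_n = √(k_eq/m) = √(2628/86.8) = √30.28 = 5.502 rad/s.

5.50 rad/s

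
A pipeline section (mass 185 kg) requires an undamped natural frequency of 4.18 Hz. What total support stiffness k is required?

ω_n = 2πf_n = 2π × 4.18 = 26.26 rad/s.
k = m·ω_n² = 185 × 26.26² = 185 × 689.8 = 127600 N/m.

128000 N/m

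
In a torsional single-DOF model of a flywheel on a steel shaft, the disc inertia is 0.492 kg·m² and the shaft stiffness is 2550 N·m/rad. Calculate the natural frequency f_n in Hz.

11.5 Hz

ω_n = √(k_t/J) = √(2550/0.492) = √5183 = 71.99 rad/s.
f_n = ω_n/(2π) = 71.99/6.283 = 11.46 Hz.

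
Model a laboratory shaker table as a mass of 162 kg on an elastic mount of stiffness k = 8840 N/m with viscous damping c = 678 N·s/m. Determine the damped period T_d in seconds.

0.887 s

ω_n = √(k/m) = √(8840/162) = 7.387 rad/s.
Critical damping c_c = 2√(k·m) = 2√(8840 × 162) = 2393 N·s/m, so ζ = c/c_c = 678/2393 = 0.2833.
ω_d = ω_n√(1 − ζ²) = 7.387 × √(1 − 0.0802) = 7.084 rad/s.
T_d = 2π/ω_d = 0.8869 s.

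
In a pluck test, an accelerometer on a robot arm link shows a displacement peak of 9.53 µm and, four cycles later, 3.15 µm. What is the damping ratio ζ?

Logarithmic decrement δ = (1/n)·ln(x₀/x_n) = (1/4)·ln(9.53/3.15) = (1/4)·ln(3.025) = 0.2768.
ζ = δ/√(4π² + δ²) = 0.2768/√(39.48 + 0.0766) = 0.2768/6.289 = 0.04401.

0.0440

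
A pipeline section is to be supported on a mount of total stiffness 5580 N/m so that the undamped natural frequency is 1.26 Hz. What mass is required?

89.0 kg

ω_n = 2πf_n = 2π × 1.26 = 7.917 rad/s.
m = k/ω_n² = 5580/7.917² = 5580/62.68 = 89.03 kg.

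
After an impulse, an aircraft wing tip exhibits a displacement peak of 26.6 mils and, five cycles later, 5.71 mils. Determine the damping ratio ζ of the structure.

Logarithmic decrement δ = (1/n)·ln(x₀/x_n) = (1/5)·ln(26.6/5.71) = (1/5)·ln(4.658) = 0.3077.
ζ = δ/√(4π² + δ²) = 0.3077/√(39.48 + 0.0947) = 0.3077/6.291 = 0.04892.

0.0489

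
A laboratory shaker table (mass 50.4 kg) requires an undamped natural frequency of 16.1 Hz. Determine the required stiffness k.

516000 N/m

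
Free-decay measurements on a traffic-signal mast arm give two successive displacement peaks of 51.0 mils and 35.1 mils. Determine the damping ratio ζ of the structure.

Logarithmic decrement δ = (1/n)·ln(x₀/x_n) = (1/1)·ln(51.0/35.1) = (1/1)·ln(1.453) = 0.3736.
ζ = δ/√(4π² + δ²) = 0.3736/√(39.48 + 0.140) = 0.3736/6.294 = 0.05936.

0.0594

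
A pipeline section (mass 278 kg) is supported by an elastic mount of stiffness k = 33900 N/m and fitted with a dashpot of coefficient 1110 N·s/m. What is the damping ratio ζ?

ω_n = √(k/m) = √(33900/278) = 11.04 rad/s.
Critical damping c_c = 2√(k·m) = 2√(33900 × 278) = 6140 N·s/m, so ζ = c/c_c = 1110/6140 = 0.1808.

0.181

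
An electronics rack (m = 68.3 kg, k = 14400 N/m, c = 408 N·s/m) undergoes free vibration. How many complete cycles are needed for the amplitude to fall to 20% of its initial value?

2 cycles

ζ = c/(2√(km)) = 408/(2√(14400 × 68.3)) = 408/1983 = 0.2057.
Logarithmic decrement δ = 2πζ/√(1 − ζ²) = 2π × 0.2057/√(1 − 0.0423) = 1.321.
x_n/x₀ = e^(−nδ) ≤ 0.2; take ln: n ≥ ln(1/0.2)/δ = 1.609/1.321 = 1.219.
So 2 complete cycles are required.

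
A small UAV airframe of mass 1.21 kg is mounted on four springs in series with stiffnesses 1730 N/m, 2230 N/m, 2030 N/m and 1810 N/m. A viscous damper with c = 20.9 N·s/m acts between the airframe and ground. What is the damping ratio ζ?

0.432

Series springs: 1/k_eq = 1/1730 + 1/2230 + 1/2030 + 1/1810 = 0.002072, so k_eq = 482.7 N/m.
ω_n = √(k_eq/m) = √(482.7/1.21) = 19.97 rad/s.
Critical damping c_c = 2√(k_eq·m) = 2√(482.7 × 1.21) = 48.34 N·s/m, so ζ = c/c_c = 20.9/48.34 = 0.4324.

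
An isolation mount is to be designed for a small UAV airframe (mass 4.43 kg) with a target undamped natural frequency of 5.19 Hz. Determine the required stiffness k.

4710 N/m

ω_n = 2πf_n = 2π × 5.19 = 32.61 rad/s.
k = m·ω_n² = 4.43 × 32.61² = 4.43 × 1063 = 4711 N/m.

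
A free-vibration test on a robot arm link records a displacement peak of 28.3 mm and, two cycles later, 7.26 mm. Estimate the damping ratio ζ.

0.108

Logarithmic decrement δ = (1/n)·ln(x₀/x_n) = (1/2)·ln(28.3/7.26) = (1/2)·ln(3.898) = 0.6802.
ζ = δ/√(4π² + δ²) = 0.6802/√(39.48 + 0.463) = 0.6802/6.320 = 0.1076.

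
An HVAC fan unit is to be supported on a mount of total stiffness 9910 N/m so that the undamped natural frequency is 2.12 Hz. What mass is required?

55.9 kg

ω_n = 2πf_n = 2π × 2.12 = 13.32 rad/s.
m = k/ω_n² = 9910/13.32² = 9910/177.4 = 55.85 kg.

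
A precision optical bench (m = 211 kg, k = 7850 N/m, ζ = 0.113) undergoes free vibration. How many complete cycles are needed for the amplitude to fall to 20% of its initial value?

Logarithmic decrement δ = 2πζ/√(1 − ζ²) = 2π × 0.1130/√(1 − 0.0128) = 0.7146.
x_n/x₀ = e^(−nδ) ≤ 0.2; take ln: n ≥ ln(1/0.2)/δ = 1.609/0.7146 = 2.252.
So 3 complete cycles are required.

3 cycles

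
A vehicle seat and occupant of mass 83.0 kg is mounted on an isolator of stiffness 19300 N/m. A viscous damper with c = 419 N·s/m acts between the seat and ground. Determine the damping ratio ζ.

ω_n = √(k/m) = √(19300/83.0) = 15.25 rad/s.
Critical damping c_c = 2√(k·m) = 2√(19300 × 83.0) = 2531 N·s/m, so ζ = c/c_c = 419/2531 = 0.1655.

0.166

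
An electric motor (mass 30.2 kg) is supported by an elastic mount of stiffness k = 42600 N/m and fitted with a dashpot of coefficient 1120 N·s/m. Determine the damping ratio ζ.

0.494

ω_n = √(k/m) = √(42600/30.2) = 37.56 rad/s.
Critical damping c_c = 2√(k·m) = 2√(42600 × 30.2) = 2268 N·s/m, so ζ = c/c_c = 1120/2268 = 0.4937.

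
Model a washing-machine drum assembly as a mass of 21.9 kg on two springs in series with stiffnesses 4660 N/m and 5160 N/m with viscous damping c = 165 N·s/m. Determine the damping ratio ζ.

Series springs: 1/k_eq = 1/4660 + 1/5160 = 0.0004084, so k_eq = 2449 N/m.
ω_n = √(k_eq/m) = √(2449/21.9) = 10.57 rad/s.
Critical damping c_c = 2√(k_eq·m) = 2√(2449 × 21.9) = 463.1 N·s/m, so ζ = c/c_c = 165/463.1 = 0.3563.

0.356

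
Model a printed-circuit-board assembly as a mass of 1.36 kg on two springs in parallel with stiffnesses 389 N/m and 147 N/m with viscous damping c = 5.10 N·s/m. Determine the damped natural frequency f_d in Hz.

3.15 Hz

Parallel springs add: k_eq = 389 + 147 = 536.0 N/m.
ω_n = √(k_eq/m) = √(536.0/1.36) = 19.85 rad/s.
Critical damping c_c = 2√(k_eq·m) = 2√(536.0 × 1.36) = 54.00 N·s/m, so ζ = c/c_c = 5.10/54.00 = 0.09445.
ω_d = ω_n√(1 − ζ²) = 19.85 × √(1 − 0.00892) = 19.76 rad/s.
f_d = ω_d/(2π) = 3.145 Hz.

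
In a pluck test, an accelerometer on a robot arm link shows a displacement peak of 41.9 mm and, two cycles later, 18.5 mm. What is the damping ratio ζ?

Logarithmic decrement δ = (1/n)·ln(x₀/x_n) = (1/2)·ln(41.9/18.5) = (1/2)·ln(2.265) = 0.4088.
ζ = δ/√(4π² + δ²) = 0.4088/√(39.48 + 0.167) = 0.4088/6.296 = 0.06492.

0.0649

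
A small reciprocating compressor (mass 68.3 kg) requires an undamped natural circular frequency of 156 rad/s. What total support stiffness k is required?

k = m·ω_n² = 68.3 × 156.0² = 68.3 × 24340 = 1662000 N/m.

1660000 N/m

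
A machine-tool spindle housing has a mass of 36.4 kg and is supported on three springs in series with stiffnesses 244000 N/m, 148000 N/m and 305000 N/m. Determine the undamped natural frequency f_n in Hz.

Series springs: 1/k_eq = 1/244000 + 1/148000 + 1/305000 = 1.413×10^-5, so k_eq = 70750 N/m.
ω_n = √(k_eq/m) = √(70750/36.4) = √1944 = 44.09 rad/s.
f_n = ω_n/(2π) = 44.09/6.283 = 7.017 Hz.

7.02 Hz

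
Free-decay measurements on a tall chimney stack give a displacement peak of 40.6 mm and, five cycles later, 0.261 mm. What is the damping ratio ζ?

0.159

Logarithmic decrement δ = (1/n)·ln(x₀/x_n) = (1/5)·ln(40.6/0.261) = (1/5)·ln(155.6) = 1.009.
ζ = δ/√(4π² + δ²) = 1.009/√(39.48 + 1.02) = 1.009/6.364 = 0.1586.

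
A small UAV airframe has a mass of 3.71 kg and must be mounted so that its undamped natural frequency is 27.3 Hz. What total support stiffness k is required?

ω_n = 2πf_n = 2π × 27.3 = 171.5 rad/s.
k = m·ω_n² = 3.71 × 171.5² = 3.71 × 29420 = 109200 N/m.

109000 N/m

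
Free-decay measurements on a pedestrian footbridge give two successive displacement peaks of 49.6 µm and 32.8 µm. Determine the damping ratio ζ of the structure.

Logarithmic decrement δ = (1/n)·ln(x₀/x_n) = (1/1)·ln(49.6/32.8) = (1/1)·ln(1.512) = 0.4136.
ζ = δ/√(4π² + δ²) = 0.4136/√(39.48 + 0.171) = 0.4136/6.297 = 0.06568.

0.0657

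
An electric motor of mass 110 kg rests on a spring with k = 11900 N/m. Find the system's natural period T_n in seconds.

0.604 s

ω_n = √(k/m) = √(11900/110) = √108.2 = 10.40 rad/s.
T_n = 2π/ω_n = 6.283/10.40 = 0.6041 s.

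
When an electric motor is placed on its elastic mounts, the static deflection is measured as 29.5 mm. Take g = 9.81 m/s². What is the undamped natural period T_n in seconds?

0.345 s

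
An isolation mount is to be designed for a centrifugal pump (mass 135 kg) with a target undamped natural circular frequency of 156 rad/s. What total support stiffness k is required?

k = m·ω_n² = 135 × 156.0² = 135 × 24340 = 3285000 N/m.

3290000 N/m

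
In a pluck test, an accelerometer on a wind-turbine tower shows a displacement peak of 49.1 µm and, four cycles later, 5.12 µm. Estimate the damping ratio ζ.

0.0896

Logarithmic decrement δ = (1/n)·ln(x₀/x_n) = (1/4)·ln(49.1/5.12) = (1/4)·ln(9.590) = 0.5652.
ζ = δ/√(4π² + δ²) = 0.5652/√(39.48 + 0.319) = 0.5652/6.309 = 0.08959.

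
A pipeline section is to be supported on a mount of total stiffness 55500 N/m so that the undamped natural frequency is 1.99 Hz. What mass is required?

ω_n = 2πf_n = 2π × 1.99 = 12.50 rad/s.
m = k/ω_n² = 55500/12.50² = 55500/156.3 = 355.0 kg.

355 kg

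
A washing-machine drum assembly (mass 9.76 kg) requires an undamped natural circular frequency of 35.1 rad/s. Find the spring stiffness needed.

12000 N/m

k = m·ω_n² = 9.76 × 35.10² = 9.76 × 1232 = 12020 N/m.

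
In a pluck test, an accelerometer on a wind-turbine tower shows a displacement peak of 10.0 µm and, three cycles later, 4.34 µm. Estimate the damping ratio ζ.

Logarithmic decrement δ = (1/n)·ln(x₀/x_n) = (1/3)·ln(10.0/4.34) = (1/3)·ln(2.304) = 0.2782.
ζ = δ/√(4π² + δ²) = 0.2782/√(39.48 + 0.0774) = 0.2782/6.289 = 0.04424.

0.0442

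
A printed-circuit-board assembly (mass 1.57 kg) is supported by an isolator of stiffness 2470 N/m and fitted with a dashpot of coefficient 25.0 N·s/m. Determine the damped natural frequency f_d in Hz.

6.18 Hz

ω_n = √(k/m) = √(2470/1.57) = 39.66 rad/s.
Critical damping c_c = 2√(k·m) = 2√(2470 × 1.57) = 124.5 N·s/m, so ζ = c/c_c = 25.0/124.5 = 0.2007.
ω_d = ω_n√(1 − ζ²) = 39.66 × √(1 − 0.0403) = 38.86 rad/s.
f_d = ω_d/(2π) = 6.184 Hz.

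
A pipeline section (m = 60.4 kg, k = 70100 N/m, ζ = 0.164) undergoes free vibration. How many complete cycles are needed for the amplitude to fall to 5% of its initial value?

Logarithmic decrement δ = 2πζ/√(1 − ζ²) = 2π × 0.1640/√(1 − 0.0269) = 1.045.
x_n/x₀ = e^(−nδ) ≤ 0.05; take ln: n ≥ ln(1/0.05)/δ = 2.996/1.045 = 2.868.
So 3 complete cycles are required.

3 cycles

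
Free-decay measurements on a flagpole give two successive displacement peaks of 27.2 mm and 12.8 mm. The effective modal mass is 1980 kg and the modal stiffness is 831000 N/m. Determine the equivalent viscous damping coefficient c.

Logarithmic decrement δ = (1/n)·ln(x₀/x_n) = (1/1)·ln(27.2/12.8) = (1/1)·ln(2.125) = 0.7538.
ζ = δ/√(4π² + δ²) = 0.7538/√(39.48 + 0.568) = 0.7538/6.328 = 0.1191.
c = ζ · 2√(km) = 0.1191 × 2√(831000 × 1980) = 0.1191 × 81130 = 9663 N·s/m.

9660 N·s/m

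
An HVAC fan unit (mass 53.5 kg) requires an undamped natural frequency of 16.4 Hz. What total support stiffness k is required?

568000 N/m

ω_n = 2πf_n = 2π × 16.4 = 103.0 rad/s.
k = m·ω_n² = 53.5 × 103.0² = 53.5 × 10620 = 568100 N/m.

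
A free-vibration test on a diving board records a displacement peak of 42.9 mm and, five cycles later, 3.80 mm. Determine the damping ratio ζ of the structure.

Logarithmic decrement δ = (1/n)·ln(x₀/x_n) = (1/5)·ln(42.9/3.80) = (1/5)·ln(11.29) = 0.4848.
ζ = δ/√(4π² + δ²) = 0.4848/√(39.48 + 0.235) = 0.4848/6.302 = 0.07693.

0.0769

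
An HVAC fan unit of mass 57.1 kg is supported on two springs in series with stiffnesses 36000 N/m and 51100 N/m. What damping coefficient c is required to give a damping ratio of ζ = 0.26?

Series springs: 1/k_eq = 1/36000 + 1/51100 = 4.735×10^-5, so k_eq = 21120 N/m.
c_c = 2√(k_eq·m) = 2√(21120 × 57.1) = 2196 N·s/m.
c = ζ·c_c = 0.26 × 2196 = 571.0 N·s/m.

571 N·s/m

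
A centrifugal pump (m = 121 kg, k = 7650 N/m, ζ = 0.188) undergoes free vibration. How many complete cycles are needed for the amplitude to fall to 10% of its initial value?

2 cycles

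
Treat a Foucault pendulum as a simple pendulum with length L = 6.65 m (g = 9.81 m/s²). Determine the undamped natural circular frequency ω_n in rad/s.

1.21 rad/s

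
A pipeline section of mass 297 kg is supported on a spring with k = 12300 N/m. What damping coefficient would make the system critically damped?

3820 N·s/m

c_c = 2√(k·m) = 2√(12300 × 297) = 2 × 1911 = 3823 N·s/m.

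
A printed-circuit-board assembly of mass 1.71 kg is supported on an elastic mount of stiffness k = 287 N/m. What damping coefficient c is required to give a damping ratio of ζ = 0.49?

c_c = 2√(k·m) = 2√(287.0 × 1.71) = 44.31 N·s/m.
c = ζ·c_c = 0.49 × 44.31 = 21.71 N·s/m.

21.7 N·s/m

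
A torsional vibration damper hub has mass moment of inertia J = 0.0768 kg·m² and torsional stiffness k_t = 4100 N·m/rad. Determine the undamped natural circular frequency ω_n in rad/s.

231 rad/s

ω_n = √(k_t/J) = √(4100/0.0768) = √53390 = 231.1 rad/s.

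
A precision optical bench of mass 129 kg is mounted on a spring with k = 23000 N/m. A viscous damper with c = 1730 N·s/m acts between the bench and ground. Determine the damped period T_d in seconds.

0.544 s

ω_n = √(k/m) = √(23000/129) = 13.35 rad/s.
Critical damping c_c = 2√(k·m) = 2√(23000 × 129) = 3445 N·s/m, so ζ = c/c_c = 1730/3445 = 0.5022.
ω_d = ω_n√(1 − ζ²) = 13.35 × √(1 − 0.252) = 11.55 rad/s.
T_d = 2π/ω_d = 0.5441 s.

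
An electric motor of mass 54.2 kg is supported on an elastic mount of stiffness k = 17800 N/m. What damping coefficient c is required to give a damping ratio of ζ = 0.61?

c_c = 2√(k·m) = 2√(17800 × 54.2) = 1964 N·s/m.
c = ζ·c_c = 0.61 × 1964 = 1198 N·s/m.

1200 N·s/m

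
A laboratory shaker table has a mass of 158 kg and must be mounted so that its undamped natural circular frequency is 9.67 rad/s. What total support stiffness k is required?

k = m·ω_n² = 158 × 9.670² = 158 × 93.51 = 14770 N/m.

14800 N/m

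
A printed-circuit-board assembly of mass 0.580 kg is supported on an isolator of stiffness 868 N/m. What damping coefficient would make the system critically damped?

44.9 N·s/m

c_c = 2√(k·m) = 2√(868.0 × 0.580) = 2 × 22.44 = 44.87 N·s/m.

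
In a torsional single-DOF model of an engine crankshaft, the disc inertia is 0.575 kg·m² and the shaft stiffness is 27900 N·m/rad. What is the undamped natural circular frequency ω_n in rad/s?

220 rad/s

ω_n = √(k_t/J) = √(27900/0.575) = √48520 = 220.3 rad/s.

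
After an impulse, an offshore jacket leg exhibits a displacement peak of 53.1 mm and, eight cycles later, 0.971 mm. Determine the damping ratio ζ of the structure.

Logarithmic decrement δ = (1/n)·ln(x₀/x_n) = (1/8)·ln(53.1/0.971) = (1/8)·ln(54.69) = 0.5002.
ζ = δ/√(4π² + δ²) = 0.5002/√(39.48 + 0.250) = 0.5002/6.303 = 0.07936.

0.0794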